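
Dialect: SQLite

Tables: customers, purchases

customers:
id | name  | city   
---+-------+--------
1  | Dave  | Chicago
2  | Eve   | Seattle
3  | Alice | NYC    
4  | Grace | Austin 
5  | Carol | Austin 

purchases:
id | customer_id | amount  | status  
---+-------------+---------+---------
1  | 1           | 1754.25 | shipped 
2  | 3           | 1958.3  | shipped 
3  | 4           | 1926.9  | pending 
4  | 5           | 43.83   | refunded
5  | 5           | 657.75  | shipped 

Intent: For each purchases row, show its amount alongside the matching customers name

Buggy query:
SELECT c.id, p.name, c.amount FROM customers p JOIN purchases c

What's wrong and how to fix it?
Bug: Missing join condition: each purchases row is matched to all customers rows instead of just its own

Fix: Specify the join condition linking the foreign key to the parent id

Corrected query:
SELECT c.id, p.name, c.amount FROM customers p JOIN purchases c ON c.customer_id = p.id

Result:
id | name  | amount 
---+-------+--------
1  | Dave  | 1754.25
2  | Alice | 1958.3 
3  | Grace | 1926.9 
4  | Carol | 43.83  
5  | Carol | 657.75 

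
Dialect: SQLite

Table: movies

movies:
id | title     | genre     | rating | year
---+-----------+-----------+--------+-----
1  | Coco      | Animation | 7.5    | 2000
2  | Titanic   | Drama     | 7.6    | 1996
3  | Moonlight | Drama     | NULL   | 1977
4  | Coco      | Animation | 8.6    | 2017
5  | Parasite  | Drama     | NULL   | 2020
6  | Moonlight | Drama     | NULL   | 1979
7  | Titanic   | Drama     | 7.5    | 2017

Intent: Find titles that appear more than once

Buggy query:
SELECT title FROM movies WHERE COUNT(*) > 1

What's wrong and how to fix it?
Bug: COUNT(*) is an aggregate and cannot be used in WHERE

Fix: Group first, then use HAVING for the count condition

Corrected query:
SELECT title FROM movies GROUP BY title HAVING COUNT(*) > 1

Result:
title    
---------
Coco     
Moonlight
Titanic  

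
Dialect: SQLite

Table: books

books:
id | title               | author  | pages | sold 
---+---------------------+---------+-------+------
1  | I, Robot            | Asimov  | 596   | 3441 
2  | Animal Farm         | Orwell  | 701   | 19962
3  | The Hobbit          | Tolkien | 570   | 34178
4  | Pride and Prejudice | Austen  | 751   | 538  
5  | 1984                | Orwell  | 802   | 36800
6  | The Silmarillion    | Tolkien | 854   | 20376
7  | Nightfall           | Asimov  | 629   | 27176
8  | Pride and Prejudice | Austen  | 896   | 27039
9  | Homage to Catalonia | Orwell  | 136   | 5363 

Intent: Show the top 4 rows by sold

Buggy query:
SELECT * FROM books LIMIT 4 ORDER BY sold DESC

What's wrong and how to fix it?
Bug: ORDER BY cannot follow LIMIT; LIMIT is the final clause

Fix: Swap the clauses: ORDER BY first, then LIMIT

Corrected query:
SELECT * FROM books ORDER BY sold DESC LIMIT 4

Result:
id | title               | author  | pages | sold 
---+---------------------+---------+-------+------
5  | 1984                | Orwell  | 802   | 36800
3  | The Hobbit          | Tolkien | 570   | 34178
7  | Nightfall           | Asimov  | 629   | 27176
8  | Pride and Prejudice | Austen  | 896   | 27039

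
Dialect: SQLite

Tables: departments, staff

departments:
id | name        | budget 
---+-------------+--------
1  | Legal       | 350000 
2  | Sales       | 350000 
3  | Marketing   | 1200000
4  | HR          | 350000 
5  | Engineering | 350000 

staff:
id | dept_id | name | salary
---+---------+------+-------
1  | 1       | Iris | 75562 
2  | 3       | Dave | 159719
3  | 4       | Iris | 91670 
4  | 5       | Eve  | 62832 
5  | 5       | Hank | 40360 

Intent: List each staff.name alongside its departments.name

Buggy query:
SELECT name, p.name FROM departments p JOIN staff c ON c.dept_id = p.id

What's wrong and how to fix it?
Bug: 'name' exists in both joined tables, so the database can't tell which one is meant

Fix: Qualify the column with its table alias (c.name)

Corrected query:
SELECT c.name, p.name FROM departments p JOIN staff c ON c.dept_id = p.id

Result:
name | name       
-----+------------
Iris | Legal      
Dave | Marketing  
Iris | HR         
Eve  | Engineering
Hank | Engineering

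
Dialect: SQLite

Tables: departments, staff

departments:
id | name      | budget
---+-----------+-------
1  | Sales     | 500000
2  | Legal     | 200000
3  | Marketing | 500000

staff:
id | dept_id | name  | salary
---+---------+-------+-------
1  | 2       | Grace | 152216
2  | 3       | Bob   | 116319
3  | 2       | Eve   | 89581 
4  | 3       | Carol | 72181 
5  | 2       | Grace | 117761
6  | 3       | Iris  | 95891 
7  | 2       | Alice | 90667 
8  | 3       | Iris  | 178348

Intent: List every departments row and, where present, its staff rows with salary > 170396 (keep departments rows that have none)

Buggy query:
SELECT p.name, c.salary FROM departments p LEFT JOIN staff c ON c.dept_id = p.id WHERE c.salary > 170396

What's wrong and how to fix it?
Bug: Filtering c.salary in WHERE discards the NULL rows produced by LEFT JOIN, turning it into an inner join

Fix: Put 'c.salary > 170396' in the JOIN's ON clause instead of WHERE

Corrected query:
SELECT p.name, c.salary FROM departments p LEFT JOIN staff c ON c.dept_id = p.id AND c.salary > 170396

Result:
name      | salary
----------+-------
Sales     | NULL  
Legal     | NULL  
Marketing | 178348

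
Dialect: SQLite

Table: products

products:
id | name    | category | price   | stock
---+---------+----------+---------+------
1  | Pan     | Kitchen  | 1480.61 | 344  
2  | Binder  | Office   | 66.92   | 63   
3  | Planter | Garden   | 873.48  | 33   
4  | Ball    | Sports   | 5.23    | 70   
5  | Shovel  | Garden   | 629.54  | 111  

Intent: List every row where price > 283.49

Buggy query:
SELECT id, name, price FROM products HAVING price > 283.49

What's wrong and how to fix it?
Bug: HAVING filters the output of aggregation, but this query has no GROUP BY and no aggregate functions, so SQLite rejects it (HAVING clause on a non-aggregate query); the condition here is per row

Fix: Replace HAVING with WHERE since the condition applies to individual rows

Corrected query:
SELECT id, name, price FROM products WHERE price > 283.49

Result:
id | name    | price  
---+---------+--------
1  | Pan     | 1480.61
3  | Planter | 873.48 
5  | Shovel  | 629.54 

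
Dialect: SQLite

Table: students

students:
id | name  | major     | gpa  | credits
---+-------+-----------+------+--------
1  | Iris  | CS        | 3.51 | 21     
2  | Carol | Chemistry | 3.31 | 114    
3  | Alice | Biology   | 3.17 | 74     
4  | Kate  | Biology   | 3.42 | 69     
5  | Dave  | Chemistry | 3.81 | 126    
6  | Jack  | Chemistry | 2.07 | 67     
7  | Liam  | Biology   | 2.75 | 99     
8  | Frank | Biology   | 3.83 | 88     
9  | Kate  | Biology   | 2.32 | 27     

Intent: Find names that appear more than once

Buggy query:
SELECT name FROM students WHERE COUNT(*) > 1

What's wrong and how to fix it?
Bug: WHERE can't reference COUNT(*); aggregates are computed after WHERE

Fix: GROUP BY name, then filter groups with HAVING COUNT(*) > 1

Corrected query:
SELECT name FROM students GROUP BY name HAVING COUNT(*) > 1

Result:
name
----
Kate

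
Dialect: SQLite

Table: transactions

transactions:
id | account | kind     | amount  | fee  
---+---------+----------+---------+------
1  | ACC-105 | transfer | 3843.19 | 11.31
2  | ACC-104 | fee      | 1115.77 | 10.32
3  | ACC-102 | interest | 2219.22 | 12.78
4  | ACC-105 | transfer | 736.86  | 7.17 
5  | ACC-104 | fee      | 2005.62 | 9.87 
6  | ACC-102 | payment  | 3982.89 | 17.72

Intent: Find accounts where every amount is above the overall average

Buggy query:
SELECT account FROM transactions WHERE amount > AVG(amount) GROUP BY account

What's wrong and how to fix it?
Bug: AVG() is an aggregate; it can't sit directly in WHERE

Fix: Use a subquery for AVG and a HAVING MIN(...) filter so the condition holds for every row in the group

Corrected query:
SELECT account FROM transactions GROUP BY account HAVING MIN(amount) > (SELECT AVG(amount) FROM transactions)

Result:
(no rows)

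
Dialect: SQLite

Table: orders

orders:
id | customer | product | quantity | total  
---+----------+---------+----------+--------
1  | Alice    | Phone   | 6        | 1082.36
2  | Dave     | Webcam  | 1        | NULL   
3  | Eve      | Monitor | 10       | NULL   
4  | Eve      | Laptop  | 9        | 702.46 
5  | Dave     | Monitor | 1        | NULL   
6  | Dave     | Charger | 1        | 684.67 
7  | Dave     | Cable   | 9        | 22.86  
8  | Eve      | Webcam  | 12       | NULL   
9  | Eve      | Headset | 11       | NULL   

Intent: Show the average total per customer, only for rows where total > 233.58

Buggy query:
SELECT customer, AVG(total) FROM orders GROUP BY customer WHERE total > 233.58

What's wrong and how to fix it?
Bug: WHERE cannot follow GROUP BY

Fix: Place WHERE between FROM and GROUP BY

Corrected query:
SELECT customer, AVG(total) FROM orders WHERE total > 233.58 GROUP BY customer

Result:
customer | AVG(total)
---------+-----------
Alice    | 1082.36   
Dave     | 684.67    
Eve      | 702.46    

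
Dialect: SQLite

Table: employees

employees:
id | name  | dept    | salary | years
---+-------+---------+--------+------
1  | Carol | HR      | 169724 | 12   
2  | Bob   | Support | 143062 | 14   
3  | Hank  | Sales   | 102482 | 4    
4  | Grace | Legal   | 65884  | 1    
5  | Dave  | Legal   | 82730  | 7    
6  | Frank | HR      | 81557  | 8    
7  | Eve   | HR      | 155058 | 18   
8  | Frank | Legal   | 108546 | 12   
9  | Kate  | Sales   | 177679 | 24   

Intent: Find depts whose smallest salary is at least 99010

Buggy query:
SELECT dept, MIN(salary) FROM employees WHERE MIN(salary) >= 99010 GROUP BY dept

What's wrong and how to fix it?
Bug: MIN() in WHERE is a misuse of aggregate

Fix: Replace WHERE with HAVING after the GROUP BY

Corrected query:
SELECT dept, MIN(salary) FROM employees GROUP BY dept HAVING MIN(salary) >= 99010

Result:
dept    | MIN(salary)
--------+------------
Sales   | 102482     
Support | 143062     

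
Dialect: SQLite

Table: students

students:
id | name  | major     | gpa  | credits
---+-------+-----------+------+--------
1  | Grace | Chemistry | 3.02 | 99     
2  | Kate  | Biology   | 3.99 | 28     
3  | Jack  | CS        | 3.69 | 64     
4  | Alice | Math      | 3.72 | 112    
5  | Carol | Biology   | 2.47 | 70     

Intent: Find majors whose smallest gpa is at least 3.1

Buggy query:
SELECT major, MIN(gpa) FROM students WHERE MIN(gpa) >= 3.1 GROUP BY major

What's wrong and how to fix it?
Bug: MIN() in WHERE is a misuse of aggregate

Fix: Replace WHERE with HAVING after the GROUP BY

Corrected query:
SELECT major, MIN(gpa) FROM students GROUP BY major HAVING MIN(gpa) >= 3.1

Result:
major | MIN(gpa)
------+---------
CS    | 3.69    
Math  | 3.72    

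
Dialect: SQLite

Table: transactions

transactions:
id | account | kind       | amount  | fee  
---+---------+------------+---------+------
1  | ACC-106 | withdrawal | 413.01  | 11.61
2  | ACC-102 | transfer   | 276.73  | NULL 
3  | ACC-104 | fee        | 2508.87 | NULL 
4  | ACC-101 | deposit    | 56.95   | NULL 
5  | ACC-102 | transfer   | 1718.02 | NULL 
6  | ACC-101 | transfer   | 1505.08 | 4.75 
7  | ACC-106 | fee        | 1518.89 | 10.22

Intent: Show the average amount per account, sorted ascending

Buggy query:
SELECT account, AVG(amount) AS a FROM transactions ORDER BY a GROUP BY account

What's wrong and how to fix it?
Bug: GROUP BY must precede ORDER BY

Fix: Reorder: SELECT … FROM … GROUP BY … ORDER BY …

Corrected query:
SELECT account, AVG(amount) AS a FROM transactions GROUP BY account ORDER BY a

Result:
account | a      
--------+--------
ACC-101 | 781.015
ACC-106 | 965.95 
ACC-102 | 997.375
ACC-104 | 2508.87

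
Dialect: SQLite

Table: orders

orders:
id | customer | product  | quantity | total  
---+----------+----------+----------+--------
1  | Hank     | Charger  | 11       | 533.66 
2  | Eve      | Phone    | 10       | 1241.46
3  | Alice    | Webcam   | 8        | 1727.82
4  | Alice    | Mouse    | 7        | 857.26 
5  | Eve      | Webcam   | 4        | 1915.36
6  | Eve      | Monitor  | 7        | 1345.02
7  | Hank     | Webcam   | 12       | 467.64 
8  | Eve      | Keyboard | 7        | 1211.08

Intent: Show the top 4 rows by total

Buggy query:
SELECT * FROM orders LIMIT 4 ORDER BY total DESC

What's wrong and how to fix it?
Bug: ORDER BY cannot follow LIMIT; LIMIT is the final clause

Fix: Sort with ORDER BY, then apply LIMIT

Corrected query:
SELECT * FROM orders ORDER BY total DESC LIMIT 4

Result:
id | customer | product | quantity | total  
---+----------+---------+----------+--------
5  | Eve      | Webcam  | 4        | 1915.36
3  | Alice    | Webcam  | 8        | 1727.82
6  | Eve      | Monitor | 7        | 1345.02
2  | Eve      | Phone   | 10       | 1241.46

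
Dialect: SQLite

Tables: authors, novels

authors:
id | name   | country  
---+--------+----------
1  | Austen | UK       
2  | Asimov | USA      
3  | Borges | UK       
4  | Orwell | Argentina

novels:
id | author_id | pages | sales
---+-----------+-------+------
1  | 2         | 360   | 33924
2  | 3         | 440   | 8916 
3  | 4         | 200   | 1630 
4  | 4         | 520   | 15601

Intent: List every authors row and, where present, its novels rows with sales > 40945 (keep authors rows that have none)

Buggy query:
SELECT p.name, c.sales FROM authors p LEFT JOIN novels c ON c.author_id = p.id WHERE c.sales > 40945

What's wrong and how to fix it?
Bug: A WHERE condition on the right-hand table after LEFT JOIN drops unmatched parents

Fix: Move the right-table condition into the ON clause so unmatched parents are kept

Corrected query:
SELECT p.name, c.sales FROM authors p LEFT JOIN novels c ON c.author_id = p.id AND c.sales > 40945

Result:
name   | sales
-------+------
Austen | NULL 
Asimov | NULL 
Borges | NULL 
Orwell | NULL 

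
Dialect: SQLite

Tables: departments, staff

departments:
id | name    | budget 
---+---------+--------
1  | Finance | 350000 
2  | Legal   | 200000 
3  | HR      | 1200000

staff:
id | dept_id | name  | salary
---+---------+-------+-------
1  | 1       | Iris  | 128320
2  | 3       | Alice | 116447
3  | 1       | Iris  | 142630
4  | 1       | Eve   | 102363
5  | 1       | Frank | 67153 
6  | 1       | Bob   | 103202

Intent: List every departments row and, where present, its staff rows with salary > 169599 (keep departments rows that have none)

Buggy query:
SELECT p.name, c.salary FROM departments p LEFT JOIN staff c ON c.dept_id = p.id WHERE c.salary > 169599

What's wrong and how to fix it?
Bug: A WHERE condition on the right-hand table after LEFT JOIN drops unmatched parents

Fix: Move the right-table condition into the ON clause so unmatched parents are kept

Corrected query:
SELECT p.name, c.salary FROM departments p LEFT JOIN staff c ON c.dept_id = p.id AND c.salary > 169599

Result:
name    | salary
--------+-------
Finance | NULL  
Legal   | NULL  
HR      | NULL  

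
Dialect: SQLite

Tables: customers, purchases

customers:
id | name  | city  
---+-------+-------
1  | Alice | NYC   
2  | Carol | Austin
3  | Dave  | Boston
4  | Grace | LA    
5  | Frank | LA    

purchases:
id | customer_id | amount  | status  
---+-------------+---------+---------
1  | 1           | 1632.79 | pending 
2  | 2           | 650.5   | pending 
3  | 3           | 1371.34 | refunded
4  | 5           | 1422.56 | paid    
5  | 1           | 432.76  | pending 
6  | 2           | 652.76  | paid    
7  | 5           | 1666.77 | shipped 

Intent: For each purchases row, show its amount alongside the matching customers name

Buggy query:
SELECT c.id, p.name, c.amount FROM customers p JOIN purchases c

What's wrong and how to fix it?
Bug: Missing join condition: each purchases row is matched to all customers rows instead of just its own

Fix: Add ON c.customer_id = p.id to the JOIN

Corrected query:
SELECT c.id, p.name, c.amount FROM customers p JOIN purchases c ON c.customer_id = p.id

Result:
id | name  | amount 
---+-------+--------
1  | Alice | 1632.79
2  | Carol | 650.5  
3  | Dave  | 1371.34
4  | Frank | 1422.56
5  | Alice | 432.76 
6  | Carol | 652.76 
7  | Frank | 1666.77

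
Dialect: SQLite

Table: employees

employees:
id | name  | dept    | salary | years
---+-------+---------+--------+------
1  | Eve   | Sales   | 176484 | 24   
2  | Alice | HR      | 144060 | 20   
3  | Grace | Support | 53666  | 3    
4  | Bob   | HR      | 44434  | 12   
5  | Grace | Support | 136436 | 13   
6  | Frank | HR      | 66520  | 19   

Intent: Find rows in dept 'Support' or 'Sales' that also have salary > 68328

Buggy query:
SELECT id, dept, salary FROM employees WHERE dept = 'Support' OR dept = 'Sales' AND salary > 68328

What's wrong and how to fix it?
Bug: Without parentheses, AND is evaluated before OR, so the salary filter only applies to the 'Sales' branch

Fix: Group the OR with parentheses (or use IN), then AND the threshold

Corrected query:
SELECT id, dept, salary FROM employees WHERE (dept = 'Support' OR dept = 'Sales') AND salary > 68328

Result:
id | dept    | salary
---+---------+-------
1  | Sales   | 176484
5  | Support | 136436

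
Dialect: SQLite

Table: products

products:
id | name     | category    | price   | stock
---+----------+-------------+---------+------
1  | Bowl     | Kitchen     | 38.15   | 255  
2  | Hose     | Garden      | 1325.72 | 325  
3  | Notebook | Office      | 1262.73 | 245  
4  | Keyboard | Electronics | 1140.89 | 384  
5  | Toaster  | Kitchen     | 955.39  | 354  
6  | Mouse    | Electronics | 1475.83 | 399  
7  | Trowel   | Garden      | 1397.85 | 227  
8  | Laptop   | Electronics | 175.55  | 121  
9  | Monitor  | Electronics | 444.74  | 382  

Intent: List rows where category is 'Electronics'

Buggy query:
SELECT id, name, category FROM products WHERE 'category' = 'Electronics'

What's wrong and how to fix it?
Bug: 'category' in single quotes is a string literal, not the column; the comparison is literal-vs-literal and never true

Fix: Remove the quotes around the column name (or use double quotes for an identifier)

Corrected query:
SELECT id, name, category FROM products WHERE category = 'Electronics'

Result:
id | name     | category   
---+----------+------------
4  | Keyboard | Electronics
6  | Mouse    | Electronics
8  | Laptop   | Electronics
9  | Monitor  | Electronics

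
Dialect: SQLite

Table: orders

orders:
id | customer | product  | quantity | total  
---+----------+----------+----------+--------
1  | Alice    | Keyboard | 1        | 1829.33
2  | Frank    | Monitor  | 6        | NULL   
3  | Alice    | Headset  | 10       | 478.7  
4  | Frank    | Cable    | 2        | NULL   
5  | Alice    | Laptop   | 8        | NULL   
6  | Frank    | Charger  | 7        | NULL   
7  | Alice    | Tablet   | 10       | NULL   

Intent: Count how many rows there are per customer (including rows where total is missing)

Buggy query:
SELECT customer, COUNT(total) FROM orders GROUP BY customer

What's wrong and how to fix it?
Bug: COUNT(column) counts non-NULL values only; rows with NULL total aren't counted

Fix: Replace COUNT(total) with COUNT(*)

Corrected query:
SELECT customer, COUNT(*) FROM orders GROUP BY customer

Result:
customer | COUNT(*)
---------+---------
Alice    | 4       
Frank    | 3       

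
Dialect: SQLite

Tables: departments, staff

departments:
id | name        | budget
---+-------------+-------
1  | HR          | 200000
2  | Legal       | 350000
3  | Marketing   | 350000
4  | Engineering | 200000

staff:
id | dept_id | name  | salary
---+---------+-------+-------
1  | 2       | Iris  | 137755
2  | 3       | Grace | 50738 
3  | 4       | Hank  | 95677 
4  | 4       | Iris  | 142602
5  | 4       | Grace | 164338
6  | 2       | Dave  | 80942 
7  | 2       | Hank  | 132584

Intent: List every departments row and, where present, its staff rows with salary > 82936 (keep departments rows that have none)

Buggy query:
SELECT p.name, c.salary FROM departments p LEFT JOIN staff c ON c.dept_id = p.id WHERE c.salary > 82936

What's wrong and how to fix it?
Bug: Filtering c.salary in WHERE discards the NULL rows produced by LEFT JOIN, turning it into an inner join

Fix: Move the right-table condition into the ON clause so unmatched parents are kept

Corrected query:
SELECT p.name, c.salary FROM departments p LEFT JOIN staff c ON c.dept_id = p.id AND c.salary > 82936

Result:
name        | salary
------------+-------
HR          | NULL  
Legal       | 132584
Legal       | 137755
Marketing   | NULL  
Engineering | 95677 
Engineering | 142602
Engineering | 164338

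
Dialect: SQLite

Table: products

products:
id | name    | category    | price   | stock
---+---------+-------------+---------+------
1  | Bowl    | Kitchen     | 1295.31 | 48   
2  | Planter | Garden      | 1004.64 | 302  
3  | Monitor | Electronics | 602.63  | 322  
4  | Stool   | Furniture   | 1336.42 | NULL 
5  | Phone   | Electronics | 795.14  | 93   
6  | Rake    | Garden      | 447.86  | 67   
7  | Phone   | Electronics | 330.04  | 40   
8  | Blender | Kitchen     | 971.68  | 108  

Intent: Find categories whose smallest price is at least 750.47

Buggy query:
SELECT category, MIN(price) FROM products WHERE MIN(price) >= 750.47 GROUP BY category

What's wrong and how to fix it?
Bug: MIN() in WHERE is a misuse of aggregate

Fix: Use HAVING for the per-group MIN condition

Corrected query:
SELECT category, MIN(price) FROM products GROUP BY category HAVING MIN(price) >= 750.47

Result:
category  | MIN(price)
----------+-----------
Furniture | 1336.42   
Kitchen   | 971.68    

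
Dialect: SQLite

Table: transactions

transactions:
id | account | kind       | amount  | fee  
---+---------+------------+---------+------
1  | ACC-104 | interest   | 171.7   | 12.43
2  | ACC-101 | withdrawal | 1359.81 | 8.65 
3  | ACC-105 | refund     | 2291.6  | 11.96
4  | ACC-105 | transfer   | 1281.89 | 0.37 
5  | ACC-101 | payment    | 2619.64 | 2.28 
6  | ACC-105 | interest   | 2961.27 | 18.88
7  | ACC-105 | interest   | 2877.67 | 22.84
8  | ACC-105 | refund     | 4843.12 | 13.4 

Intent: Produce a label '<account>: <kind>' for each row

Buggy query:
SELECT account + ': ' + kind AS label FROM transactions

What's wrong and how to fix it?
Bug: '+' is numeric addition; on text columns SQLite converts them to 0 instead of concatenating

Fix: Replace + with || to concatenate text

Corrected query:
SELECT account || ': ' || kind AS label FROM transactions

Result:
label              
-------------------
ACC-104: interest  
ACC-101: withdrawal
ACC-105: refund    
ACC-105: transfer  
ACC-101: payment   
ACC-105: interest  
ACC-105: interest  
ACC-105: refund    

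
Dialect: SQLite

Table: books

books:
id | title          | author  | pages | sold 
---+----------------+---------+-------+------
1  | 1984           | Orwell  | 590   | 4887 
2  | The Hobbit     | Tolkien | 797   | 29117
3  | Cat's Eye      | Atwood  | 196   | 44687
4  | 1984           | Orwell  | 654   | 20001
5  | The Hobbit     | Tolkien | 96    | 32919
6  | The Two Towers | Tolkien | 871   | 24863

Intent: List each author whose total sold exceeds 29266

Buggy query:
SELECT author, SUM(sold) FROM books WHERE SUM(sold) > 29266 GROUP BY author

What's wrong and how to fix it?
Bug: WHERE runs before GROUP BY, so aggregates aren't available there

Fix: Move the aggregate condition to a HAVING clause

Corrected query:
SELECT author, SUM(sold) FROM books GROUP BY author HAVING SUM(sold) > 29266

Result:
author  | SUM(sold)
--------+----------
Atwood  | 44687    
Tolkien | 86899    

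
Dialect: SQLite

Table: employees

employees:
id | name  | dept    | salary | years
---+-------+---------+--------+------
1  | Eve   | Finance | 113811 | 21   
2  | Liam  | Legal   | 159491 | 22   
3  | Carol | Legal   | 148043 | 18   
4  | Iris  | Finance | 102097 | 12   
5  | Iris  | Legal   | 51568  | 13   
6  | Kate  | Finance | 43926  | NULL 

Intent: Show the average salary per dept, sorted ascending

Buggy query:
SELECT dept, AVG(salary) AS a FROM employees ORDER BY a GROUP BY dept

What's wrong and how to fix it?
Bug: GROUP BY must precede ORDER BY

Fix: Move ORDER BY to the end, after GROUP BY

Corrected query:
SELECT dept, AVG(salary) AS a FROM employees GROUP BY dept ORDER BY a

Result:
dept    | a            
--------+--------------
Finance | 86611.333333 
Legal   | 119700.666667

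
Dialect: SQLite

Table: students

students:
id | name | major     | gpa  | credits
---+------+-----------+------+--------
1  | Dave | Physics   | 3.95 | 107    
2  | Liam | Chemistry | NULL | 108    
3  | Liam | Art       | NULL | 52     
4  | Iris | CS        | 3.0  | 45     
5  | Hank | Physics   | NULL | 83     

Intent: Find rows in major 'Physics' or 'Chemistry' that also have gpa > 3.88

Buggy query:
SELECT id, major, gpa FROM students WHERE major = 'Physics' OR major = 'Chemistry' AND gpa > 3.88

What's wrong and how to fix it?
Bug: Without parentheses, AND is evaluated before OR, so the gpa filter only applies to the 'Chemistry' branch

Fix: Group the OR with parentheses (or use IN), then AND the threshold

Corrected query:
SELECT id, major, gpa FROM students WHERE (major = 'Physics' OR major = 'Chemistry') AND gpa > 3.88

Result:
id | major   | gpa 
---+---------+-----
1  | Physics | 3.95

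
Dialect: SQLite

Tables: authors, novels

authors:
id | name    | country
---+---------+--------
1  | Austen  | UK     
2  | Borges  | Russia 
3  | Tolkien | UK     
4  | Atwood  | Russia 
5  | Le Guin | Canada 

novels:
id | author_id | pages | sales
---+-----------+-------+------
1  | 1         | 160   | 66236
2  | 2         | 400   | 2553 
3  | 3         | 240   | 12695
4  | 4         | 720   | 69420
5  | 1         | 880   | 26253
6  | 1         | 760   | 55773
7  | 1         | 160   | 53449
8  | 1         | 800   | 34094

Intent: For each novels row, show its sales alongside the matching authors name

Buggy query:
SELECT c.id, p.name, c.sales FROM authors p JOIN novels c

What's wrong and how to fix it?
Bug: Missing join condition: each novels row is matched to all authors rows instead of just its own

Fix: Specify the join condition linking the foreign key to the parent id

Corrected query:
SELECT c.id, p.name, c.sales FROM authors p JOIN novels c ON c.author_id = p.id

Result:
id | name    | sales
---+---------+------
1  | Austen  | 66236
2  | Borges  | 2553 
3  | Tolkien | 12695
4  | Atwood  | 69420
5  | Austen  | 26253
6  | Austen  | 55773
7  | Austen  | 53449
8  | Austen  | 34094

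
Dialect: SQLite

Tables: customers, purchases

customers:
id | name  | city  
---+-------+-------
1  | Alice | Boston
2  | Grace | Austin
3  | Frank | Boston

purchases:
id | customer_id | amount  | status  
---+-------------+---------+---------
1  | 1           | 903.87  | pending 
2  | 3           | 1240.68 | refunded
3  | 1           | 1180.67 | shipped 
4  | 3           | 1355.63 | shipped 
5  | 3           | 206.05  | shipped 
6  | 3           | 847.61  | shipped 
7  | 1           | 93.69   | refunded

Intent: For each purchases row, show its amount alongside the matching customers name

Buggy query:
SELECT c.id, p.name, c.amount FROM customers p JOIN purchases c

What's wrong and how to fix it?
Bug: Missing join condition: each purchases row is matched to all customers rows instead of just its own

Fix: Specify the join condition linking the foreign key to the parent id

Corrected query:
SELECT c.id, p.name, c.amount FROM customers p JOIN purchases c ON c.customer_id = p.id

Result:
id | name  | amount 
---+-------+--------
1  | Alice | 903.87 
2  | Frank | 1240.68
3  | Alice | 1180.67
4  | Frank | 1355.63
5  | Frank | 206.05 
6  | Frank | 847.61 
7  | Alice | 93.69  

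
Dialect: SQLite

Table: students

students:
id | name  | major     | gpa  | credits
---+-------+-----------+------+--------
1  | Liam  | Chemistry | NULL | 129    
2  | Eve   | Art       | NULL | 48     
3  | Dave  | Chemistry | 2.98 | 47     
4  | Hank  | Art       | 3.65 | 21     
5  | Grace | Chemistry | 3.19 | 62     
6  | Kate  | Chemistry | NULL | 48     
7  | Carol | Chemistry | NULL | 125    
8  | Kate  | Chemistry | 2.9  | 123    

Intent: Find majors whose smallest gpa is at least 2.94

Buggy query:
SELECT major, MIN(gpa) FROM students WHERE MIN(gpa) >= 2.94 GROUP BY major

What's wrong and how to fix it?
Bug: Aggregates like MIN are computed per group after WHERE runs

Fix: Use HAVING for the per-group MIN condition

Corrected query:
SELECT major, MIN(gpa) FROM students GROUP BY major HAVING MIN(gpa) >= 2.94

Result:
major | MIN(gpa)
------+---------
Art   | 3.65    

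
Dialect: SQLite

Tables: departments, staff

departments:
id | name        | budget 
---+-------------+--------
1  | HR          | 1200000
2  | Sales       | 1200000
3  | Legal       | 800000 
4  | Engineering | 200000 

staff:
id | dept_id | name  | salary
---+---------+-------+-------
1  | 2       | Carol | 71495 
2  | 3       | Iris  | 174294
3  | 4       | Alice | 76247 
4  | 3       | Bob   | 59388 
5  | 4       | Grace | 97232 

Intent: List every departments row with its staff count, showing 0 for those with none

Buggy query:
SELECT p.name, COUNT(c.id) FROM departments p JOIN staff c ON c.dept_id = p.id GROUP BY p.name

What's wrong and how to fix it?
Bug: An inner join excludes parents with zero children

Fix: Switch to LEFT JOIN to retain unmatched parent rows

Corrected query:
SELECT p.name, COUNT(c.id) FROM departments p LEFT JOIN staff c ON c.dept_id = p.id GROUP BY p.name

Result:
name        | COUNT(c.id)
------------+------------
Engineering | 2          
HR          | 0          
Legal       | 2          
Sales       | 1          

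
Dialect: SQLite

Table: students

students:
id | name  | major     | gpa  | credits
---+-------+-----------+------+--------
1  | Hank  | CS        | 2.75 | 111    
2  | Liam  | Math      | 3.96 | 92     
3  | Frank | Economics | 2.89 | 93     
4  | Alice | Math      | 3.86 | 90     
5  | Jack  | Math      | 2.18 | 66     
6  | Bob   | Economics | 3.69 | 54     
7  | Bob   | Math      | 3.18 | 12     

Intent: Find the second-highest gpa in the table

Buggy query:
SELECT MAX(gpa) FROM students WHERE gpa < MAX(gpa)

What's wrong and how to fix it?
Bug: The inner MAX is an aggregate inside WHERE, which is not allowed

Fix: Compute the overall MAX in a subquery, then take MAX of rows below it

Corrected query:
SELECT MAX(gpa) FROM students WHERE gpa < (SELECT MAX(gpa) FROM students)

Result:
MAX(gpa)
--------
3.86    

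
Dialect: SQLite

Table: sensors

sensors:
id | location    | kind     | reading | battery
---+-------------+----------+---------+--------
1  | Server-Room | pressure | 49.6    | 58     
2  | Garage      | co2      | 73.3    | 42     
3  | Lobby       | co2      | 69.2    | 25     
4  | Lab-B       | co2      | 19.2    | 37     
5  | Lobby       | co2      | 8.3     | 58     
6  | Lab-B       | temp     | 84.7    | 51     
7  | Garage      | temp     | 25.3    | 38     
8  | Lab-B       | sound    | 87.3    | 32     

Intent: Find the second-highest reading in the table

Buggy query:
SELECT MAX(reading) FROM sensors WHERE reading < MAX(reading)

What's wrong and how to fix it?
Bug: The inner MAX is an aggregate inside WHERE, which is not allowed

Fix: Put the inner MAX in a scalar subquery

Corrected query:
SELECT MAX(reading) FROM sensors WHERE reading < (SELECT MAX(reading) FROM sensors)

Result:
MAX(reading)
------------
84.7        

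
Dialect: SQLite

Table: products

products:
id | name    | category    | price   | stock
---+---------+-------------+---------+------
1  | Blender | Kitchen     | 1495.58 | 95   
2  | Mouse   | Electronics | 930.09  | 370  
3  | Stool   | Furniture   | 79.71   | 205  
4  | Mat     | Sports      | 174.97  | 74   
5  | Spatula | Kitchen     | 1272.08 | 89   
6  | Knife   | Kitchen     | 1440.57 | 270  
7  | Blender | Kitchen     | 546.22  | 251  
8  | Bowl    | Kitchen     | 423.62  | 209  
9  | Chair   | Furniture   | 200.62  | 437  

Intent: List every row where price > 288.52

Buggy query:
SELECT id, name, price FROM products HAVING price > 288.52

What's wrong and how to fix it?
Bug: HAVING filters the output of aggregation, but this query has no GROUP BY and no aggregate functions, so SQLite rejects it (HAVING clause on a non-aggregate query); the condition here is per row

Fix: Replace HAVING with WHERE since the condition applies to individual rows

Corrected query:
SELECT id, name, price FROM products WHERE price > 288.52

Result:
id | name    | price  
---+---------+--------
1  | Blender | 1495.58
2  | Mouse   | 930.09 
5  | Spatula | 1272.08
6  | Knife   | 1440.57
7  | Blender | 546.22 
8  | Bowl    | 423.62 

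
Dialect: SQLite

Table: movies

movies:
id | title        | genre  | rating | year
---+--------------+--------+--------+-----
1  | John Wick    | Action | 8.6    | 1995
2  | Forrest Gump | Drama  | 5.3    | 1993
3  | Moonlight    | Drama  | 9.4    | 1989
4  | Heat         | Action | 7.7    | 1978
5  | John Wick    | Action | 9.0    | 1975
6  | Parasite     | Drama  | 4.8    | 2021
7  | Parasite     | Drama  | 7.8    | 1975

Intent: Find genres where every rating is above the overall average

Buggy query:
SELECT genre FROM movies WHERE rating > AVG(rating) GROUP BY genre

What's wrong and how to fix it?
Bug: WHERE evaluates per row before aggregation, so AVG() is unavailable

Fix: Compute the overall average in a scalar subquery and compare each group's MIN against it in HAVING

Corrected query:
SELECT genre FROM movies GROUP BY genre HAVING MIN(rating) > (SELECT AVG(rating) FROM movies)

Result:
genre 
------
Action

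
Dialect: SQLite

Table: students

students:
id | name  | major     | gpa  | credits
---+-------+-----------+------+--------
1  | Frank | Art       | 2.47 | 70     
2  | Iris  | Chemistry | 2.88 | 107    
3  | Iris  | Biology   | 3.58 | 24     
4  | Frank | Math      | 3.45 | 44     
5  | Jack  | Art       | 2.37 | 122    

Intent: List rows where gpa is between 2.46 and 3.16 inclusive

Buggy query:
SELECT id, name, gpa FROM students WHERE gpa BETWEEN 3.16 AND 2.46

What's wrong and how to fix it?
Bug: BETWEEN expects the lower bound first; with 3.16 AND 2.46 the range is empty

Fix: Write BETWEEN 2.46 AND 3.16

Corrected query:
SELECT id, name, gpa FROM students WHERE gpa BETWEEN 2.46 AND 3.16

Result:
id | name  | gpa 
---+-------+-----
1  | Frank | 2.47
2  | Iris  | 2.88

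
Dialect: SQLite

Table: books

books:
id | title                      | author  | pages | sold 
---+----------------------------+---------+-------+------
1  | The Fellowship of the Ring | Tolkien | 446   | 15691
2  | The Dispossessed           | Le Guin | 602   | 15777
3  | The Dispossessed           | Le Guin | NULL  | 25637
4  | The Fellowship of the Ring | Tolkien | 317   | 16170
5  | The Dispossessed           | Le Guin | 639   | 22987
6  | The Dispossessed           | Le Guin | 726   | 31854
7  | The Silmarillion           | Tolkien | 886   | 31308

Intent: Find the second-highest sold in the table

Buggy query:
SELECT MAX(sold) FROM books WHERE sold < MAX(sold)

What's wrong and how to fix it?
Bug: The inner MAX is an aggregate inside WHERE, which is not allowed

Fix: Compute the overall MAX in a subquery, then take MAX of rows below it

Corrected query:
SELECT MAX(sold) FROM books WHERE sold < (SELECT MAX(sold) FROM books)

Result:
MAX(sold)
---------
31308    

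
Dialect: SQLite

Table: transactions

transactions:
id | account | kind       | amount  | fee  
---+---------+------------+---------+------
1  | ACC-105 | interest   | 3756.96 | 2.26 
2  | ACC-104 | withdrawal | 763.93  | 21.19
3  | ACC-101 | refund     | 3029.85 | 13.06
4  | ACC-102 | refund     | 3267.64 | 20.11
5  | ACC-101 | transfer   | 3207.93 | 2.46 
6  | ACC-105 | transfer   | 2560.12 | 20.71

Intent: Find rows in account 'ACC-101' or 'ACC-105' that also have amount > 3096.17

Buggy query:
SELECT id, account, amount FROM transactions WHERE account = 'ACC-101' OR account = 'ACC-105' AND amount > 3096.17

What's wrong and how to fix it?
Bug: Without parentheses, AND is evaluated before OR, so the amount filter only applies to the 'ACC-105' branch

Fix: Group the OR with parentheses (or use IN), then AND the threshold

Corrected query:
SELECT id, account, amount FROM transactions WHERE (account = 'ACC-101' OR account = 'ACC-105') AND amount > 3096.17

Result:
id | account | amount 
---+---------+--------
1  | ACC-105 | 3756.96
5  | ACC-101 | 3207.93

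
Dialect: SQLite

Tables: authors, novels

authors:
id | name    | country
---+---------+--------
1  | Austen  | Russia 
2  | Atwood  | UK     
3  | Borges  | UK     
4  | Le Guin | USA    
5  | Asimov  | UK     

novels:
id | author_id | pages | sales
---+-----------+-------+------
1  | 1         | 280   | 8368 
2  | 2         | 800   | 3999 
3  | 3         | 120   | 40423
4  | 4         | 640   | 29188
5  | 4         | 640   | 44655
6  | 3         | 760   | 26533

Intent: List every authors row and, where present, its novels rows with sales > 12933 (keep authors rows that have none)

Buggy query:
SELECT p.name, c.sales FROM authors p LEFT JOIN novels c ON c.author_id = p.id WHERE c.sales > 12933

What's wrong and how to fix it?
Bug: Filtering c.sales in WHERE discards the NULL rows produced by LEFT JOIN, turning it into an inner join

Fix: Put 'c.sales > 12933' in the JOIN's ON clause instead of WHERE

Corrected query:
SELECT p.name, c.sales FROM authors p LEFT JOIN novels c ON c.author_id = p.id AND c.sales > 12933

Result:
name    | sales
--------+------
Austen  | NULL 
Atwood  | NULL 
Borges  | 26533
Borges  | 40423
Le Guin | 29188
Le Guin | 44655
Asimov  | NULL 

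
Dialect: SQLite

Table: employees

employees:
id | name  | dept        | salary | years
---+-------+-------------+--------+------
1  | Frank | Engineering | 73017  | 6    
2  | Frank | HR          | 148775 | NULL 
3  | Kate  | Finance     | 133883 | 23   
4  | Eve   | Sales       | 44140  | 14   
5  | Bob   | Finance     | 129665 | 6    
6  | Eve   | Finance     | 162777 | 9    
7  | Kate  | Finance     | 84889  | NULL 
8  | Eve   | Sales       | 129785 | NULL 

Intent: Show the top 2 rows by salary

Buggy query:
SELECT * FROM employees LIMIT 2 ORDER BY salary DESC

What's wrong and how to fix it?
Bug: ORDER BY cannot follow LIMIT; LIMIT is the final clause

Fix: Swap the clauses: ORDER BY first, then LIMIT

Corrected query:
SELECT * FROM employees ORDER BY salary DESC LIMIT 2

Result:
id | name  | dept    | salary | years
---+-------+---------+--------+------
6  | Eve   | Finance | 162777 | 9    
2  | Frank | HR      | 148775 | NULL 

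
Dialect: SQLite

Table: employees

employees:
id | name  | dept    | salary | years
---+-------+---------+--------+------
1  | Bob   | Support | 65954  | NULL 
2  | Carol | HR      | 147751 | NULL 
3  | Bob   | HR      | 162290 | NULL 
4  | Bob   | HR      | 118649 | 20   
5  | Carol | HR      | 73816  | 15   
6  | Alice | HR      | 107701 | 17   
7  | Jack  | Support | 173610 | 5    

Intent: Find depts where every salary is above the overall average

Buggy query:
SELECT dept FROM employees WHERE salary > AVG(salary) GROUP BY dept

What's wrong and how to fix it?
Bug: WHERE evaluates per row before aggregation, so AVG() is unavailable

Fix: Compute the overall average in a scalar subquery and compare each group's MIN against it in HAVING

Corrected query:
SELECT dept FROM employees GROUP BY dept HAVING MIN(salary) > (SELECT AVG(salary) FROM employees)

Result:
(no rows)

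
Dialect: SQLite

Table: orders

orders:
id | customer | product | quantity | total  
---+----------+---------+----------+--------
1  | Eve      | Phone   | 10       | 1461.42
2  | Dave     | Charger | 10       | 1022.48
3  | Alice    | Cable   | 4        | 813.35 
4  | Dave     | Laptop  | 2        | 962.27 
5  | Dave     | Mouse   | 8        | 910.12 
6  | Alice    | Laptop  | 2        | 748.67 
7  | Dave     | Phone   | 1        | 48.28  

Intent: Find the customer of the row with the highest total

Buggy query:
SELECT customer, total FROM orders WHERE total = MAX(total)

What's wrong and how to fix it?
Bug: MAX(total) is an aggregate and cannot be used directly in WHERE

Fix: Wrap MAX in a scalar subquery so WHERE compares against a single value

Corrected query:
SELECT customer, total FROM orders WHERE total = (SELECT MAX(total) FROM orders)

Result:
customer | total  
---------+--------
Eve      | 1461.42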